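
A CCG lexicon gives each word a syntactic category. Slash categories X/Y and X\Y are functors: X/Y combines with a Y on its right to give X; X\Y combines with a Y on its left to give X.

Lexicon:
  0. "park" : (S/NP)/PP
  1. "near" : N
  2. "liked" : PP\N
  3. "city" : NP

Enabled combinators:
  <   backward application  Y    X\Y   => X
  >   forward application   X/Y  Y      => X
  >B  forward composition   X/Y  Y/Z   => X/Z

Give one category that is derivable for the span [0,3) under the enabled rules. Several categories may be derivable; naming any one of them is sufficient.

[0,4] S   >
  [0,3] S/NP   >
    [0,1] "park" : (S/NP)/PP
    [1,3] PP   <
      [1,2] "near" : N
      [2,3] "liked" : PP\N
  [3,4] "city" : NP

S/NP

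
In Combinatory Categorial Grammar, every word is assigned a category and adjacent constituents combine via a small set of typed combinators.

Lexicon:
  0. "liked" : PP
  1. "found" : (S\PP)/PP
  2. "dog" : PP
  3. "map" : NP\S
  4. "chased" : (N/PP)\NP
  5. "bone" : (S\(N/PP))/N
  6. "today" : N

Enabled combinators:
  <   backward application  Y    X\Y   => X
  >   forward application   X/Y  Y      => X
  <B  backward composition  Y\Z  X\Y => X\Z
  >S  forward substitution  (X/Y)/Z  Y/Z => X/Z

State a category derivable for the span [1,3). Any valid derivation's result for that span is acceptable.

S\PP

[0,7] S   <
  [0,4] NP   <
    [0,1] "liked" : PP
    [1,4] NP\PP   <B
      [1,3] S\PP   >
        [1,2] "found" : (S\PP)/PP
        [2,3] "dog" : PP
      [3,4] "map" : NP\S
  [4,7] S\NP   <B
    [4,5] "chased" : (N/PP)\NP
    [5,7] S\(N/PP)   >
      [5,6] "bone" : (S\(N/PP))/N
      [6,7] "today" : N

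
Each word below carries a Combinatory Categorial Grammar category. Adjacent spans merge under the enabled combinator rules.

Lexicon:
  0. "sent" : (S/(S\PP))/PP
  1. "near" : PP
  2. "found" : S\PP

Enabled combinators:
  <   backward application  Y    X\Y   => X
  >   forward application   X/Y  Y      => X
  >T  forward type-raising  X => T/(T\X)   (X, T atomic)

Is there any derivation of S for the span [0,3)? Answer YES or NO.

[0,3] S   >
  [0,2] S/(S\PP)   >
    [0,1] "sent" : (S/(S\PP))/PP
    [1,2] "near" : PP
  [2,3] "found" : S\PP

YES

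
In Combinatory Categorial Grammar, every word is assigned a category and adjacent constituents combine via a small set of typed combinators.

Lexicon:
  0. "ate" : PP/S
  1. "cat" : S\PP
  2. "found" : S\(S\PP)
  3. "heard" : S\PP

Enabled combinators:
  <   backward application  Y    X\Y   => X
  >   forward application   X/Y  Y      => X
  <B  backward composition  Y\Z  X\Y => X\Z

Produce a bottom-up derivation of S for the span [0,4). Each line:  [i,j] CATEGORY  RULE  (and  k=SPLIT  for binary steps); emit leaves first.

[0,4] S   <
  [0,3] PP   >
    [0,1] "ate" : PP/S
    [1,3] S   <
      [1,2] "cat" : S\PP
      [2,3] "found" : S\(S\PP)
  [3,4] "heard" : S\PP

[0,1] PP/S  lex  "ate"
[1,2] S\PP  lex  "cat"
[2,3] S\(S\PP)  lex  "found"
[1,3] S  <  k=2
[0,3] PP  >  k=1
[3,4] S\PP  lex  "heard"
[0,4] S  <  k=3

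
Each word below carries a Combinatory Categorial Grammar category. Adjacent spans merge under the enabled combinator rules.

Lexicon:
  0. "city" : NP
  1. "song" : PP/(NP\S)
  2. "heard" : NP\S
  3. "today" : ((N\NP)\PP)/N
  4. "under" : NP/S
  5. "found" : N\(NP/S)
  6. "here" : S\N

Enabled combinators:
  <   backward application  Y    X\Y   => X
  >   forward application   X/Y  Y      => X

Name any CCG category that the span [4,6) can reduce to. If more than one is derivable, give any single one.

N

[0,7] S   <
  [0,6] N   <
    [0,1] "city" : NP
    [1,6] N\NP   <
      [1,3] PP   >
        [1,2] "song" : PP/(NP\S)
        [2,3] "heard" : NP\S
      [3,6] (N\NP)\PP   >
        [3,4] "today" : ((N\NP)\PP)/N
        [4,6] N   <
          [4,5] "under" : NP/S
          [5,6] "found" : N\(NP/S)
  [6,7] "here" : S\N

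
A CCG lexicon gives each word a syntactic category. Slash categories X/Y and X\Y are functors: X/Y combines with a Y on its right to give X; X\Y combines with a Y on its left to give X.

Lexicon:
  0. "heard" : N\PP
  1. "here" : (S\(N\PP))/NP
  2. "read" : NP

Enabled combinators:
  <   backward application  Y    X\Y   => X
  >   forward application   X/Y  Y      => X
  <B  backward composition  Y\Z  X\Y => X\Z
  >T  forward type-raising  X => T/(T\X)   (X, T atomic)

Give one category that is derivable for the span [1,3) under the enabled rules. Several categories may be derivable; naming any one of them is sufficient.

[0,3] S   <
  [0,1] "heard" : N\PP
  [1,3] S\(N\PP)   >
    [1,2] "here" : (S\(N\PP))/NP
    [2,3] "read" : NP

S\(N\PP)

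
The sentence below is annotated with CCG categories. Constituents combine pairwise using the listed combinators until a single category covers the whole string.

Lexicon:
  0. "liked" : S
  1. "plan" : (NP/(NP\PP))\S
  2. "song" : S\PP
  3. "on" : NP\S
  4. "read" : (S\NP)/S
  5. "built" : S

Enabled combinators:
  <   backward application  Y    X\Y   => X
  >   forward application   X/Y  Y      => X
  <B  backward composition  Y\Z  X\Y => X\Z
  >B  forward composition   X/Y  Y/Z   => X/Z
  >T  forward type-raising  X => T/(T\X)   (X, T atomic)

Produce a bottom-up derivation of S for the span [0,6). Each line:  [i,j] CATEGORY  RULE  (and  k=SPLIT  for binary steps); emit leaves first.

[0,6] S   <
  [0,4] NP   >
    [0,2] NP/(NP\PP)   <
      [0,1] "liked" : S
      [1,2] "plan" : (NP/(NP\PP))\S
    [2,4] NP\PP   <B
      [2,3] "song" : S\PP
      [3,4] "on" : NP\S
  [4,6] S\NP   >
    [4,5] "read" : (S\NP)/S
    [5,6] "built" : S

[0,1] S  lex  "liked"
[1,2] (NP/(NP\PP))\S  lex  "plan"
[0,2] NP/(NP\PP)  <  k=1
[2,3] S\PP  lex  "song"
[3,4] NP\S  lex  "on"
[2,4] NP\PP  <B  k=3
[0,4] NP  >  k=2
[4,5] (S\NP)/S  lex  "read"
[5,6] S  lex  "built"
[4,6] S\NP  >  k=5
[0,6] S  <  k=4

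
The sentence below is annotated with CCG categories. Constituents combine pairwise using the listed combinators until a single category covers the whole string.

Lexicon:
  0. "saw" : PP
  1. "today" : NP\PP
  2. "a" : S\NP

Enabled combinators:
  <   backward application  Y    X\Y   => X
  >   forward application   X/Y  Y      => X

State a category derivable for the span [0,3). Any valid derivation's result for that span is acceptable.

S

[0,3] S   <
  [0,2] NP   <
    [0,1] "saw" : PP
    [1,2] "today" : NP\PP
  [2,3] "a" : S\NP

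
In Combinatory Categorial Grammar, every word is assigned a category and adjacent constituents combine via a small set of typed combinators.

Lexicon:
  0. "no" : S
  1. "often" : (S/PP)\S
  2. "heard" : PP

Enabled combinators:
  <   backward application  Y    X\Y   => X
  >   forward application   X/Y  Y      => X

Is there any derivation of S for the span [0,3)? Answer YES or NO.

[0,3] S   >
  [0,2] S/PP   <
    [0,1] "no" : S
    [1,2] "often" : (S/PP)\S
  [2,3] "heard" : PP

YES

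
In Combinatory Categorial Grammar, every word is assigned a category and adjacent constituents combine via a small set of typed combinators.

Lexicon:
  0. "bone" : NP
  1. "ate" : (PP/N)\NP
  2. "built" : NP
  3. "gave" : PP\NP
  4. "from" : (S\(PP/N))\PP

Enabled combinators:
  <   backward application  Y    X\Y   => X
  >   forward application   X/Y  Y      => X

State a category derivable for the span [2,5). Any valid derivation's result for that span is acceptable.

[0,5] S   <
  [0,2] PP/N   <
    [0,1] "bone" : NP
    [1,2] "ate" : (PP/N)\NP
  [2,5] S\(PP/N)   <
    [2,4] PP   <
      [2,3] "built" : NP
      [3,4] "gave" : PP\NP
    [4,5] "from" : (S\(PP/N))\PP

S\(PP/N)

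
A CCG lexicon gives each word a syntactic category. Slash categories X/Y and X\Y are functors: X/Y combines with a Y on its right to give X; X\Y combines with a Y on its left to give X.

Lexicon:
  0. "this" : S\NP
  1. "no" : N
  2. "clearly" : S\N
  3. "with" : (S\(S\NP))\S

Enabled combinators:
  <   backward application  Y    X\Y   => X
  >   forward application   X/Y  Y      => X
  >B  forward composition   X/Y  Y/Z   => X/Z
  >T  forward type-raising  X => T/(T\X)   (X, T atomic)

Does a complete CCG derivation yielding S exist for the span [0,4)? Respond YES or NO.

[0,4] S   <
  [0,1] "this" : S\NP
  [1,4] S\(S\NP)   <
    [1,3] S   <
      [1,2] "no" : N
      [2,3] "clearly" : S\N
    [3,4] "with" : (S\(S\NP))\S

YES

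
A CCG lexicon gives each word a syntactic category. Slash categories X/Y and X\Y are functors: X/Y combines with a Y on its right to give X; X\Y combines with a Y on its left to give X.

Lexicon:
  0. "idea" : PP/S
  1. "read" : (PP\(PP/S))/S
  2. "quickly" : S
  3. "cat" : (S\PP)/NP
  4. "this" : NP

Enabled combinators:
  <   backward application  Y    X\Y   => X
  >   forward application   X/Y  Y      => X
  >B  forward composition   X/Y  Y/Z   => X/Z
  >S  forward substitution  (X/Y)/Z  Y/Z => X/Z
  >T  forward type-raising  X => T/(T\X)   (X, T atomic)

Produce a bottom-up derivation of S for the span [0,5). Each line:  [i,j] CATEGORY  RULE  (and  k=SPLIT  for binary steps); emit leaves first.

[0,1] PP/S  lex  "idea"
[1,2] (PP\(PP/S))/S  lex  "read"
[2,3] S  lex  "quickly"
[1,3] PP\(PP/S)  >  k=2
[0,3] PP  <  k=1
[3,4] (S\PP)/NP  lex  "cat"
[4,5] NP  lex  "this"
[3,5] S\PP  >  k=4
[0,5] S  <  k=3

[0,5] S   <
  [0,3] PP   <
    [0,1] "idea" : PP/S
    [1,3] PP\(PP/S)   >
      [1,2] "read" : (PP\(PP/S))/S
      [2,3] "quickly" : S
  [3,5] S\PP   >
    [3,4] "cat" : (S\PP)/NP
    [4,5] "this" : NP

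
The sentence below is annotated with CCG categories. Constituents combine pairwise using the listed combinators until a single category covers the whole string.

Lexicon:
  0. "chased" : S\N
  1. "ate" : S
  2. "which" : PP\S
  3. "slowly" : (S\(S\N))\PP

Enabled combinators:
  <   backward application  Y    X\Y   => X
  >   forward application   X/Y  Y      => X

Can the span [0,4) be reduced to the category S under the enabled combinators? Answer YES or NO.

[0,4] S   <
  [0,1] "chased" : S\N
  [1,4] S\(S\N)   <
    [1,3] PP   <
      [1,2] "ate" : S
      [2,3] "which" : PP\S
    [3,4] "slowly" : (S\(S\N))\PP

YES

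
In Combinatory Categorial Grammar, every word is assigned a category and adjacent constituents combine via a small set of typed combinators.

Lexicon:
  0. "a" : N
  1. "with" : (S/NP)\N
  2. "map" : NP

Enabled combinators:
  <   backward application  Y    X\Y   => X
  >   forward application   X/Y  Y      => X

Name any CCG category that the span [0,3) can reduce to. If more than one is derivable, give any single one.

[0,3] S   >
  [0,2] S/NP   <
    [0,1] "a" : N
    [1,2] "with" : (S/NP)\N
  [2,3] "map" : NP

S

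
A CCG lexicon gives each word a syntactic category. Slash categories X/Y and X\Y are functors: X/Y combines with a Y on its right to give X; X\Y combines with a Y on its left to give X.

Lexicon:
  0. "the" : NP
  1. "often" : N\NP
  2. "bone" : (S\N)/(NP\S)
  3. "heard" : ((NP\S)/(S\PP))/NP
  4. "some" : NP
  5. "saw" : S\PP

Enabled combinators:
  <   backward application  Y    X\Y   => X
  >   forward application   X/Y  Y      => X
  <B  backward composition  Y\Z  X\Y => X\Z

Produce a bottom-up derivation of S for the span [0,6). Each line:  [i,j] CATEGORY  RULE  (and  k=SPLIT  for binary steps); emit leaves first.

[0,6] S   <
  [0,2] N   <
    [0,1] "the" : NP
    [1,2] "often" : N\NP
  [2,6] S\N   >
    [2,3] "bone" : (S\N)/(NP\S)
    [3,6] NP\S   >
      [3,5] (NP\S)/(S\PP)   >
        [3,4] "heard" : ((NP\S)/(S\PP))/NP
        [4,5] "some" : NP
      [5,6] "saw" : S\PP

[0,1] NP  lex  "the"
[1,2] N\NP  lex  "often"
[0,2] N  <  k=1
[2,3] (S\N)/(NP\S)  lex  "bone"
[3,4] ((NP\S)/(S\PP))/NP  lex  "heard"
[4,5] NP  lex  "some"
[3,5] (NP\S)/(S\PP)  >  k=4
[5,6] S\PP  lex  "saw"
[3,6] NP\S  >  k=5
[2,6] S\N  >  k=3
[0,6] S  <  k=2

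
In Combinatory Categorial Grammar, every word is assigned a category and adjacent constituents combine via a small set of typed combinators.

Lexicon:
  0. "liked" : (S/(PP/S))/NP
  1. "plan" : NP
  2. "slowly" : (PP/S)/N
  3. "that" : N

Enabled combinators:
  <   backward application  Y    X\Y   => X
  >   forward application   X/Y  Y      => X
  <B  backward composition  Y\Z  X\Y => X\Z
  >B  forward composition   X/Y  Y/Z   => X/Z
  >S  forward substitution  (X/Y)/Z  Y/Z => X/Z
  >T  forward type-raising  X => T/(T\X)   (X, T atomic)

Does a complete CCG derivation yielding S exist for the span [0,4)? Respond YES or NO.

[0,4] S   >
  [0,2] S/(PP/S)   >
    [0,1] "liked" : (S/(PP/S))/NP
    [1,2] "plan" : NP
  [2,4] PP/S   >
    [2,3] "slowly" : (PP/S)/N
    [3,4] "that" : N

YES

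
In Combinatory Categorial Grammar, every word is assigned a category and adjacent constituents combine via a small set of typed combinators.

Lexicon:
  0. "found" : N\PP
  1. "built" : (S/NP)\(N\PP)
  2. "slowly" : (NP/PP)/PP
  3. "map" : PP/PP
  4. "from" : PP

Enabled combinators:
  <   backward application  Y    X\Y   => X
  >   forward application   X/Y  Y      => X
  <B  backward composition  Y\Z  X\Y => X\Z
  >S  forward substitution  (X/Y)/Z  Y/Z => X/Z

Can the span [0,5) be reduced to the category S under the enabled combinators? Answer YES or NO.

[0,5] S   >
  [0,2] S/NP   <
    [0,1] "found" : N\PP
    [1,2] "built" : (S/NP)\(N\PP)
  [2,5] NP   >
    [2,4] NP/PP   >S
      [2,3] "slowly" : (NP/PP)/PP
      [3,4] "map" : PP/PP
    [4,5] "from" : PP

YES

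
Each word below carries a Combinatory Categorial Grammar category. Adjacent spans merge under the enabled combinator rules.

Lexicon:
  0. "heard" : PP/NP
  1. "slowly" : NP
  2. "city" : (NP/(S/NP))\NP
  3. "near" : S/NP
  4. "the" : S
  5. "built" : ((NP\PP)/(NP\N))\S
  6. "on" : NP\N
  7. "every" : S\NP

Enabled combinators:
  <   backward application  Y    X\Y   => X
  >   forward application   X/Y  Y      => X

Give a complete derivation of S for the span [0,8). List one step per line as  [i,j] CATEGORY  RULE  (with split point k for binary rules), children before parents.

[0,1] PP/NP  lex  "heard"
[1,2] NP  lex  "slowly"
[2,3] (NP/(S/NP))\NP  lex  "city"
[1,3] NP/(S/NP)  <  k=2
[3,4] S/NP  lex  "near"
[1,4] NP  >  k=3
[0,4] PP  >  k=1
[4,5] S  lex  "the"
[5,6] ((NP\PP)/(NP\N))\S  lex  "built"
[4,6] (NP\PP)/(NP\N)  <  k=5
[6,7] NP\N  lex  "on"
[4,7] NP\PP  >  k=6
[0,7] NP  <  k=4
[7,8] S\NP  lex  "every"
[0,8] S  <  k=7

[0,8] S   <
  [0,7] NP   <
    [0,4] PP   >
      [0,1] "heard" : PP/NP
      [1,4] NP   >
        [1,3] NP/(S/NP)   <
          [1,2] "slowly" : NP
          [2,3] "city" : (NP/(S/NP))\NP
        [3,4] "near" : S/NP
    [4,7] NP\PP   >
      [4,6] (NP\PP)/(NP\N)   <
        [4,5] "the" : S
        [5,6] "built" : ((NP\PP)/(NP\N))\S
      [6,7] "on" : NP\N
  [7,8] "every" : S\NP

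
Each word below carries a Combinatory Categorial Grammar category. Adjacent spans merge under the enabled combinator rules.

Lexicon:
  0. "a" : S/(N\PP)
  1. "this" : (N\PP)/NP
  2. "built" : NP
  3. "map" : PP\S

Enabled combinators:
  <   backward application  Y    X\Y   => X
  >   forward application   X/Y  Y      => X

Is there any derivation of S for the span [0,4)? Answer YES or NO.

S/(N\PP) (N\PP)/NP NP PP\S
CKY chart[0,4] = {PP}; S ∉ chart

NO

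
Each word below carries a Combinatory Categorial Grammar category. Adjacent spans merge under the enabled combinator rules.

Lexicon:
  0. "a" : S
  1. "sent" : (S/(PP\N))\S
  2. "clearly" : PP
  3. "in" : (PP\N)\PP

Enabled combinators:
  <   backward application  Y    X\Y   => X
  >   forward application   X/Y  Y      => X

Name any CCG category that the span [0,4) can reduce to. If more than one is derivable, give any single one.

S

[0,4] S   >
  [0,2] S/(PP\N)   <
    [0,1] "a" : S
    [1,2] "sent" : (S/(PP\N))\S
  [2,4] PP\N   <
    [2,3] "clearly" : PP
    [3,4] "in" : (PP\N)\PP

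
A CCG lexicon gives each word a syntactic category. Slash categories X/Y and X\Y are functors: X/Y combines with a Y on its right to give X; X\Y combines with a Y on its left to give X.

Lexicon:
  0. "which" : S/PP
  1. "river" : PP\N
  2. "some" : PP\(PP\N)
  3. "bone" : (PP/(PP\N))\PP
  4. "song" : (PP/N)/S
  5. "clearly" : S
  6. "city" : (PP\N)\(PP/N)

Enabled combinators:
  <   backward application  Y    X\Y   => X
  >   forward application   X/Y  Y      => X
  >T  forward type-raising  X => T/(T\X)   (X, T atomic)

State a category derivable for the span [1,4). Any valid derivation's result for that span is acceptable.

PP/(PP\N)

[0,7] S   >
  [0,1] "which" : S/PP
  [1,7] PP   >
    [1,4] PP/(PP\N)   <
      [1,3] PP   <
        [1,2] "river" : PP\N
        [2,3] "some" : PP\(PP\N)
      [3,4] "bone" : (PP/(PP\N))\PP
    [4,7] PP\N   <
      [4,6] PP/N   >
        [4,5] "song" : (PP/N)/S
        [5,6] "clearly" : S
      [6,7] "city" : (PP\N)\(PP/N)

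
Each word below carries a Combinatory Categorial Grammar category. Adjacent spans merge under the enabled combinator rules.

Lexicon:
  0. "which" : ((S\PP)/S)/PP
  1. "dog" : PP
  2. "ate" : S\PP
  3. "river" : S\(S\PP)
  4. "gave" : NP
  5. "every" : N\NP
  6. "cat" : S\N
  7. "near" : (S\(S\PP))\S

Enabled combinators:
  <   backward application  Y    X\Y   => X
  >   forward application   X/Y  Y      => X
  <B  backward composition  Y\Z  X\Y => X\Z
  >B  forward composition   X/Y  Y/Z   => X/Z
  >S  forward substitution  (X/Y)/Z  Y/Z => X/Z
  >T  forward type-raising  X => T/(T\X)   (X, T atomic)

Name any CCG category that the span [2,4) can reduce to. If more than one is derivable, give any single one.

S

[0,8] S   <
  [0,4] S\PP   >
    [0,2] (S\PP)/S   >
      [0,1] "which" : ((S\PP)/S)/PP
      [1,2] "dog" : PP
    [2,4] S   <
      [2,3] "ate" : S\PP
      [3,4] "river" : S\(S\PP)
  [4,8] S\(S\PP)   <
    [4,7] S   <
      [4,5] "gave" : NP
      [5,7] S\NP   <B
        [5,6] "every" : N\NP
        [6,7] "cat" : S\N
    [7,8] "near" : (S\(S\PP))\S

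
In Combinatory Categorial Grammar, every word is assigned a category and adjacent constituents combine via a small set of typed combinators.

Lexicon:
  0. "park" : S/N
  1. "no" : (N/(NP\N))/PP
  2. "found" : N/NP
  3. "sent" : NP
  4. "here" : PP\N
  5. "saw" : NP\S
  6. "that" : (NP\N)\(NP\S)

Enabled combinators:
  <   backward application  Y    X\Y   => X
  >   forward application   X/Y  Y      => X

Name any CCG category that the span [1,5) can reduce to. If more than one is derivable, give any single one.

[0,7] S   >
  [0,1] "park" : S/N
  [1,7] N   >
    [1,5] N/(NP\N)   >
      [1,2] "no" : (N/(NP\N))/PP
      [2,5] PP   <
        [2,4] N   >
          [2,3] "found" : N/NP
          [3,4] "sent" : NP
        [4,5] "here" : PP\N
    [5,7] NP\N   <
      [5,6] "saw" : NP\S
      [6,7] "that" : (NP\N)\(NP\S)

N/(NP\N)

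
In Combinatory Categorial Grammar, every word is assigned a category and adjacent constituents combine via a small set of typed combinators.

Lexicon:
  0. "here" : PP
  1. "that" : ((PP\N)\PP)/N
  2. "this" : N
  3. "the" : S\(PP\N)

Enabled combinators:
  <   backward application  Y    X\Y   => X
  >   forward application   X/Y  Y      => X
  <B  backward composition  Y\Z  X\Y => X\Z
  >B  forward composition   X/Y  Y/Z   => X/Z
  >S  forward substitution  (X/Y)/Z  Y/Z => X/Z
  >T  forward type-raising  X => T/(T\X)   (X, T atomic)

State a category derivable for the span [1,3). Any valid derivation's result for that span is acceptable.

[0,4] S   <
  [0,3] PP\N   <
    [0,1] "here" : PP
    [1,3] (PP\N)\PP   >
      [1,2] "that" : ((PP\N)\PP)/N
      [2,3] "this" : N
  [3,4] "the" : S\(PP\N)

(PP\N)\PP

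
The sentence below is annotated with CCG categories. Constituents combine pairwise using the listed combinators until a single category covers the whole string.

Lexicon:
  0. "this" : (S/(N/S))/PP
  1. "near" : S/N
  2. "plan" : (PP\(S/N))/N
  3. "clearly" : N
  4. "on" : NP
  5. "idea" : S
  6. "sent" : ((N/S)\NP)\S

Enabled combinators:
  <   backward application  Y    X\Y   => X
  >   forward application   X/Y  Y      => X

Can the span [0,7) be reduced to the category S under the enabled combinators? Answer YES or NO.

[0,7] S   >
  [0,4] S/(N/S)   >
    [0,1] "this" : (S/(N/S))/PP
    [1,4] PP   <
      [1,2] "near" : S/N
      [2,4] PP\(S/N)   >
        [2,3] "plan" : (PP\(S/N))/N
        [3,4] "clearly" : N
  [4,7] N/S   <
    [4,5] "on" : NP
    [5,7] (N/S)\NP   <
      [5,6] "idea" : S
      [6,7] "sent" : ((N/S)\NP)\S

YES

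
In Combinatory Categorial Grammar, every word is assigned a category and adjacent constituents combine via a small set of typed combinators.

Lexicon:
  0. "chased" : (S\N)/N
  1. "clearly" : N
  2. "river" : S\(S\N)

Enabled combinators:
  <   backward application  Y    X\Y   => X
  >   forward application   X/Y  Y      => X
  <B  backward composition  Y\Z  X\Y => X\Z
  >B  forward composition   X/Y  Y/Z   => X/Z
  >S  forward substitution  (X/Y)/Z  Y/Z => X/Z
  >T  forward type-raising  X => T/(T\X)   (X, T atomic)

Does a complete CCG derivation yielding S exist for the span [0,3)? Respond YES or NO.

YES

[0,3] S   <
  [0,2] S\N   >
    [0,1] "chased" : (S\N)/N
    [1,2] "clearly" : N
  [2,3] "river" : S\(S\N)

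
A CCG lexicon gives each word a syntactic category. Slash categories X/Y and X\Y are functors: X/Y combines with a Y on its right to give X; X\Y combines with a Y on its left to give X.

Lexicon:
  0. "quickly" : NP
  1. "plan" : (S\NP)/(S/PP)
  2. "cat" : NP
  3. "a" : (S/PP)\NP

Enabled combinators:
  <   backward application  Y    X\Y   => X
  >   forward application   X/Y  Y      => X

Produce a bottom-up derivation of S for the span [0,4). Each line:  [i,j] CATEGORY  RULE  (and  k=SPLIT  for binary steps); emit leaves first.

[0,4] S   <
  [0,1] "quickly" : NP
  [1,4] S\NP   >
    [1,2] "plan" : (S\NP)/(S/PP)
    [2,4] S/PP   <
      [2,3] "cat" : NP
      [3,4] "a" : (S/PP)\NP

[0,1] NP  lex  "quickly"
[1,2] (S\NP)/(S/PP)  lex  "plan"
[2,3] NP  lex  "cat"
[3,4] (S/PP)\NP  lex  "a"
[2,4] S/PP  <  k=3
[1,4] S\NP  >  k=2
[0,4] S  <  k=1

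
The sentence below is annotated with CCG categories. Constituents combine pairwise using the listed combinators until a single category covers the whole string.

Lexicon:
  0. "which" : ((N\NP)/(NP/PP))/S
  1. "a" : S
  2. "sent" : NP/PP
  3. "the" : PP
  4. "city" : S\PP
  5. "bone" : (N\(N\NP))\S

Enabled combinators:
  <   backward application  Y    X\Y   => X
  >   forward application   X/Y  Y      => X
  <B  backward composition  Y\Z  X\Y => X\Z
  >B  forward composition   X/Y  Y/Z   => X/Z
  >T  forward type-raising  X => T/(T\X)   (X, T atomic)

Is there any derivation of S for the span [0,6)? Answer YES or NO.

NO

((N\NP)/(NP/PP))/S S NP/PP PP S\PP (N\(N\NP))\S
CKY chart[0,6] = {N, N/(N\N), NP/(NP\N), PP/(PP\N), S/(S\N)}; S ∉ chart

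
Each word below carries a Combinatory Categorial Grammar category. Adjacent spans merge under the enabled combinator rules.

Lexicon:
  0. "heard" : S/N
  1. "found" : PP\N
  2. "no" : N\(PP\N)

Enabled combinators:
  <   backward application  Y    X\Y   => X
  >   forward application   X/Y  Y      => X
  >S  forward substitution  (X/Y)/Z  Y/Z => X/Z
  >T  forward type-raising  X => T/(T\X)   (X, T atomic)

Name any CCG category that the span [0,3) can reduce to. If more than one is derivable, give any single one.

S

[0,3] S   >
  [0,1] "heard" : S/N
  [1,3] N   <
    [1,2] "found" : PP\N
    [2,3] "no" : N\(PP\N)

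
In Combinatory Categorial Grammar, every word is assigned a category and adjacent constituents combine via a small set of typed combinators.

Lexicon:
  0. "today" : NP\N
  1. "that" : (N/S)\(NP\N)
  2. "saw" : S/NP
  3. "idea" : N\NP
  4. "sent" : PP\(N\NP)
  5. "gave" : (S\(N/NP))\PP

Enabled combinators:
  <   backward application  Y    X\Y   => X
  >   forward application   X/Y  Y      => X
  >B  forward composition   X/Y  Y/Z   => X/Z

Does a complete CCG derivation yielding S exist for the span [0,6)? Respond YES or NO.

YES

[0,6] S   <
  [0,3] N/NP   >B
    [0,2] N/S   <
      [0,1] "today" : NP\N
      [1,2] "that" : (N/S)\(NP\N)
    [2,3] "saw" : S/NP
  [3,6] S\(N/NP)   <
    [3,5] PP   <
      [3,4] "idea" : N\NP
      [4,5] "sent" : PP\(N\NP)
    [5,6] "gave" : (S\(N/NP))\PP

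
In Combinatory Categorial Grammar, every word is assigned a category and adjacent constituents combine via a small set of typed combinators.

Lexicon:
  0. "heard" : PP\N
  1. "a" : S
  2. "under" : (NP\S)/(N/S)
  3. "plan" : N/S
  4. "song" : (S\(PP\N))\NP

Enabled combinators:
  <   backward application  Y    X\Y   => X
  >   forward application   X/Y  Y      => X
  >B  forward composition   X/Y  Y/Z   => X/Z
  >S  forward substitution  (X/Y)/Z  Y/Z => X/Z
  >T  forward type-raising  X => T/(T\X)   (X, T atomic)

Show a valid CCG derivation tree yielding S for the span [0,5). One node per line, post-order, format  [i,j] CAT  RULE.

[0,5] S   <
  [0,1] "heard" : PP\N
  [1,5] S\(PP\N)   <
    [1,4] NP   <
      [1,2] "a" : S
      [2,4] NP\S   >
        [2,3] "under" : (NP\S)/(N/S)
        [3,4] "plan" : N/S
    [4,5] "song" : (S\(PP\N))\NP

[0,1] PP\N  lex  "heard"
[1,2] S  lex  "a"
[2,3] (NP\S)/(N/S)  lex  "under"
[3,4] N/S  lex  "plan"
[2,4] NP\S  >  k=3
[1,4] NP  <  k=2
[4,5] (S\(PP\N))\NP  lex  "song"
[1,5] S\(PP\N)  <  k=4
[0,5] S  <  k=1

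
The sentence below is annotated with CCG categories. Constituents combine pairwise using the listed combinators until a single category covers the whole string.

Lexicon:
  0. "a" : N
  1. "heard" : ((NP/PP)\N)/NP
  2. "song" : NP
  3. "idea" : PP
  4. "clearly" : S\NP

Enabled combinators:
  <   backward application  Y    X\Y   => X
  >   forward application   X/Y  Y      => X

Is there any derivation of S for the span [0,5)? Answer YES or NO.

[0,5] S   <
  [0,4] NP   >
    [0,3] NP/PP   <
      [0,1] "a" : N
      [1,3] (NP/PP)\N   >
        [1,2] "heard" : ((NP/PP)\N)/NP
        [2,3] "song" : NP
    [3,4] "idea" : PP
  [4,5] "clearly" : S\NP

YES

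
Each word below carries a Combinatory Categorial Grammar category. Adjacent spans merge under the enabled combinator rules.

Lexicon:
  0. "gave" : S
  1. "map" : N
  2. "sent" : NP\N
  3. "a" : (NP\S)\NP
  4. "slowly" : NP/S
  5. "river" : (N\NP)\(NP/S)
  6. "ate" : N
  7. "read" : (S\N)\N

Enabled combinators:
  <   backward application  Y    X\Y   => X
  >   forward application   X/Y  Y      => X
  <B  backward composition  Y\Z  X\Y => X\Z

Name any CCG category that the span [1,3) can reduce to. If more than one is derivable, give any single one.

NP

[0,8] S   <
  [0,4] NP   <
    [0,1] "gave" : S
    [1,4] NP\S   <
      [1,3] NP   <
        [1,2] "map" : N
        [2,3] "sent" : NP\N
      [3,4] "a" : (NP\S)\NP
  [4,8] S\NP   <B
    [4,6] N\NP   <
      [4,5] "slowly" : NP/S
      [5,6] "river" : (N\NP)\(NP/S)
    [6,8] S\N   <
      [6,7] "ate" : N
      [7,8] "read" : (S\N)\N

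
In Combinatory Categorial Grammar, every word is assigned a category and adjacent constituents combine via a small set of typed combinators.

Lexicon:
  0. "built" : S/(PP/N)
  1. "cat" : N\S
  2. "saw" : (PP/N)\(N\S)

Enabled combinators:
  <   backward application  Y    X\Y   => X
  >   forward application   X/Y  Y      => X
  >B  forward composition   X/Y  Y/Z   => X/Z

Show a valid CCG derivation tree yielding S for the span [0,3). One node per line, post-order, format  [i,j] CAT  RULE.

[0,1] S/(PP/N)  lex  "built"
[1,2] N\S  lex  "cat"
[2,3] (PP/N)\(N\S)  lex  "saw"
[1,3] PP/N  <  k=2
[0,3] S  >  k=1

[0,3] S   >
  [0,1] "built" : S/(PP/N)
  [1,3] PP/N   <
    [1,2] "cat" : N\S
    [2,3] "saw" : (PP/N)\(N\S)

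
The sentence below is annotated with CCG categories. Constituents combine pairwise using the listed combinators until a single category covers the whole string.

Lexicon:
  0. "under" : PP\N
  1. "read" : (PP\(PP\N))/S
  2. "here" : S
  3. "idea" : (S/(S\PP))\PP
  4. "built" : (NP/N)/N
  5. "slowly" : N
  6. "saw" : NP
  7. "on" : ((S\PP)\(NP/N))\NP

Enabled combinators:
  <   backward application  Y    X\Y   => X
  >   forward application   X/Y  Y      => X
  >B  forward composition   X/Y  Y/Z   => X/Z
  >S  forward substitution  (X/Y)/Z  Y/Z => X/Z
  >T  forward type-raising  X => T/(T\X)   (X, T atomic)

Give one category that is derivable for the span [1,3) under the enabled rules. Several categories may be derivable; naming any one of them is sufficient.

PP\(PP\N)

[0,8] S   >
  [0,4] S/(S\PP)   <
    [0,3] PP   <
      [0,1] "under" : PP\N
      [1,3] PP\(PP\N)   >
        [1,2] "read" : (PP\(PP\N))/S
        [2,3] "here" : S
    [3,4] "idea" : (S/(S\PP))\PP
  [4,8] S\PP   <
    [4,6] NP/N   >
      [4,5] "built" : (NP/N)/N
      [5,6] "slowly" : N
    [6,8] (S\PP)\(NP/N)   <
      [6,7] "saw" : NP
      [7,8] "on" : ((S\PP)\(NP/N))\NP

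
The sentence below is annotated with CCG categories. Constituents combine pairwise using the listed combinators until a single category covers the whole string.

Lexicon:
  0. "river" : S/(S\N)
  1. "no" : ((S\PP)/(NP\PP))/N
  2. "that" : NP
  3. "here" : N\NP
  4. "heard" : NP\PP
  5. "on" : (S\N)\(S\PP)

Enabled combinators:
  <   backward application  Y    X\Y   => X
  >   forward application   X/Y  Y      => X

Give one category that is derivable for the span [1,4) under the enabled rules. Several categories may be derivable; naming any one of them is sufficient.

(S\PP)/(NP\PP)

[0,6] S   >
  [0,1] "river" : S/(S\N)
  [1,6] S\N   <
    [1,5] S\PP   >
      [1,4] (S\PP)/(NP\PP)   >
        [1,2] "no" : ((S\PP)/(NP\PP))/N
        [2,4] N   <
          [2,3] "that" : NP
          [3,4] "here" : N\NP
      [4,5] "heard" : NP\PP
    [5,6] "on" : (S\N)\(S\PP)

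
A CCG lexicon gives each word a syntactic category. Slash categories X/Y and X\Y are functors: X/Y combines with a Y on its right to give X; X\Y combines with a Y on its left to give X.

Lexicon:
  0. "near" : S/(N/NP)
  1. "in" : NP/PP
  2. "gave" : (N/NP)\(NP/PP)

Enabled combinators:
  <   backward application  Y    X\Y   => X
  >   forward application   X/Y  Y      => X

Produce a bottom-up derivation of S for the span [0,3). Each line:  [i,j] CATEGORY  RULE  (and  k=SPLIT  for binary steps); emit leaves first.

[0,1] S/(N/NP)  lex  "near"
[1,2] NP/PP  lex  "in"
[2,3] (N/NP)\(NP/PP)  lex  "gave"
[1,3] N/NP  <  k=2
[0,3] S  >  k=1

[0,3] S   >
  [0,1] "near" : S/(N/NP)
  [1,3] N/NP   <
    [1,2] "in" : NP/PP
    [2,3] "gave" : (N/NP)\(NP/PP)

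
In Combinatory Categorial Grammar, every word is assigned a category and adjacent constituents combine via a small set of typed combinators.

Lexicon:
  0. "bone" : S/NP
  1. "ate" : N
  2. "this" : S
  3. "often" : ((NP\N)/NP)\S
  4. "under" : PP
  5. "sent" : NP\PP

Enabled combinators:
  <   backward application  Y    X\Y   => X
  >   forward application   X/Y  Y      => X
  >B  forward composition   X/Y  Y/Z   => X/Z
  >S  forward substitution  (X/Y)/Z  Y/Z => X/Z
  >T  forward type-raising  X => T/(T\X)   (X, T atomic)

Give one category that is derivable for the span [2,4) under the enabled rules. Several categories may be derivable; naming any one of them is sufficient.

[0,6] S   >
  [0,1] "bone" : S/NP
  [1,6] NP   <
    [1,2] "ate" : N
    [2,6] NP\N   >
      [2,4] (NP\N)/NP   <
        [2,3] "this" : S
        [3,4] "often" : ((NP\N)/NP)\S
      [4,6] NP   <
        [4,5] "under" : PP
        [5,6] "sent" : NP\PP

(NP\N)/NP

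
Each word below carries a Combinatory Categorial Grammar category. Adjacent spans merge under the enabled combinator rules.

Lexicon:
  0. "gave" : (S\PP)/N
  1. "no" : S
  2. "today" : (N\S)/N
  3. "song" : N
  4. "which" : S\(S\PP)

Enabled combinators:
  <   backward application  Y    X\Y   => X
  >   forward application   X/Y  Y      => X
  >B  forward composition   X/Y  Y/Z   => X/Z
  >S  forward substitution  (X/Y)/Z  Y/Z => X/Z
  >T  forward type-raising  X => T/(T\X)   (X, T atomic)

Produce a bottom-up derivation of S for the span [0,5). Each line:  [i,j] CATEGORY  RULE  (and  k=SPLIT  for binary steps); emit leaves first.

[0,5] S   <
  [0,4] S\PP   >
    [0,1] "gave" : (S\PP)/N
    [1,4] N   >
      [1,2] N/(N\S)   >T
        [1,2] "no" : S
      [2,4] N\S   >
        [2,3] "today" : (N\S)/N
        [3,4] "song" : N
  [4,5] "which" : S\(S\PP)

[0,1] (S\PP)/N  lex  "gave"
[1,2] S  lex  "no"
[1,2] N/(N\S)  >T
[2,3] (N\S)/N  lex  "today"
[3,4] N  lex  "song"
[2,4] N\S  >  k=3
[1,4] N  >  k=2
[0,4] S\PP  >  k=1
[4,5] S\(S\PP)  lex  "which"
[0,5] S  <  k=4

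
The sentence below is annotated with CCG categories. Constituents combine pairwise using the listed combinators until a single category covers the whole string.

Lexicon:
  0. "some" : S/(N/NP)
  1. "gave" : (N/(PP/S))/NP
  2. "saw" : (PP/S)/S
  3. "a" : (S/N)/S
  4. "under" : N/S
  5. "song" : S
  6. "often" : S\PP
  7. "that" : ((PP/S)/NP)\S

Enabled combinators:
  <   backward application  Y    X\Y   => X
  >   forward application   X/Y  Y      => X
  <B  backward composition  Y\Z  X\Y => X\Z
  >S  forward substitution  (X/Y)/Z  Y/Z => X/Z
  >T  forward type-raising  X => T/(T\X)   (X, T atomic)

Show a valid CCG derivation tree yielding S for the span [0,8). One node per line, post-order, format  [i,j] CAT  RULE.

[0,1] S/(N/NP)  lex  "some"
[1,2] (N/(PP/S))/NP  lex  "gave"
[2,3] (PP/S)/S  lex  "saw"
[3,4] (S/N)/S  lex  "a"
[4,5] N/S  lex  "under"
[3,5] S/S  >S  k=4
[2,5] PP/S  >S  k=3
[5,6] S  lex  "song"
[2,6] PP  >  k=5
[6,7] S\PP  lex  "often"
[2,7] S  <  k=6
[7,8] ((PP/S)/NP)\S  lex  "that"
[2,8] (PP/S)/NP  <  k=7
[1,8] N/NP  >S  k=2
[0,8] S  >  k=1

[0,8] S   >
  [0,1] "some" : S/(N/NP)
  [1,8] N/NP   >S
    [1,2] "gave" : (N/(PP/S))/NP
    [2,8] (PP/S)/NP   <
      [2,7] S   <
        [2,6] PP   >
          [2,5] PP/S   >S
            [2,3] "saw" : (PP/S)/S
            [3,5] S/S   >S
              [3,4] "a" : (S/N)/S
              [4,5] "under" : N/S
          [5,6] "song" : S
        [6,7] "often" : S\PP
      [7,8] "that" : ((PP/S)/NP)\S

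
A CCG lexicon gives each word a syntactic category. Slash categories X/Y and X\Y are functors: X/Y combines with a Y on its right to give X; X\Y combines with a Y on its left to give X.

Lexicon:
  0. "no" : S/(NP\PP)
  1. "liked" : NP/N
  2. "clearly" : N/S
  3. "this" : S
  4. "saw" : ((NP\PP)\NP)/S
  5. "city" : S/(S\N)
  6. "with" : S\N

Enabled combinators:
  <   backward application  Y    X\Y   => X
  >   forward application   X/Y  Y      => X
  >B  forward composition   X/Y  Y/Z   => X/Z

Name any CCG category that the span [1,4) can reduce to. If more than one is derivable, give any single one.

[0,7] S   >
  [0,1] "no" : S/(NP\PP)
  [1,7] NP\PP   <
    [1,4] NP   >
      [1,2] "liked" : NP/N
      [2,4] N   >
        [2,3] "clearly" : N/S
        [3,4] "this" : S
    [4,7] (NP\PP)\NP   >
      [4,5] "saw" : ((NP\PP)\NP)/S
      [5,7] S   >
        [5,6] "city" : S/(S\N)
        [6,7] "with" : S\N

NP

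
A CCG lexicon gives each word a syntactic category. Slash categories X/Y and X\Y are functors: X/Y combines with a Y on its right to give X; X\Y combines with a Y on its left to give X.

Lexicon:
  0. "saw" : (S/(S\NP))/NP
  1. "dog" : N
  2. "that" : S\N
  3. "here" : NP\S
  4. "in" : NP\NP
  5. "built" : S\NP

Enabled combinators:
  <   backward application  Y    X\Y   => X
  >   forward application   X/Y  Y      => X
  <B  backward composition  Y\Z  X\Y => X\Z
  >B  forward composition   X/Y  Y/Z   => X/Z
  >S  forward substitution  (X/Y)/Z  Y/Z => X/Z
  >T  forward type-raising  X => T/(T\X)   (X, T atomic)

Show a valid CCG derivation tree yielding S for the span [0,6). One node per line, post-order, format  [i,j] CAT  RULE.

[0,1] (S/(S\NP))/NP  lex  "saw"
[1,2] N  lex  "dog"
[2,3] S\N  lex  "that"
[1,3] S  <  k=2
[3,4] NP\S  lex  "here"
[4,5] NP\NP  lex  "in"
[3,5] NP\S  <B  k=4
[1,5] NP  <  k=3
[0,5] S/(S\NP)  >  k=1
[5,6] S\NP  lex  "built"
[0,6] S  >  k=5

[0,6] S   >
  [0,5] S/(S\NP)   >
    [0,1] "saw" : (S/(S\NP))/NP
    [1,5] NP   <
      [1,3] S   <
        [1,2] "dog" : N
        [2,3] "that" : S\N
      [3,5] NP\S   <B
        [3,4] "here" : NP\S
        [4,5] "in" : NP\NP
  [5,6] "built" : S\NP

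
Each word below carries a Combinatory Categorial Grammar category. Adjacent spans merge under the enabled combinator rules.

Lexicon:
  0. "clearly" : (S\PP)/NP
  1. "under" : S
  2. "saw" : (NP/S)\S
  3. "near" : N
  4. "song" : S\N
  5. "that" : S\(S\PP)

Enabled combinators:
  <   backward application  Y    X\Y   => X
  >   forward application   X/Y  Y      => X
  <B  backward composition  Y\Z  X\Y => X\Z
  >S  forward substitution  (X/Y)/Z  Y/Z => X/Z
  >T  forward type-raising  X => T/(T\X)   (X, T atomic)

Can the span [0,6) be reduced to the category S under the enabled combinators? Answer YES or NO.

[0,6] S   <
  [0,5] S\PP   >
    [0,1] "clearly" : (S\PP)/NP
    [1,5] NP   >
      [1,3] NP/S   <
        [1,2] "under" : S
        [2,3] "saw" : (NP/S)\S
      [3,5] S   >
        [3,4] S/(S\N)   >T
          [3,4] "near" : N
        [4,5] "song" : S\N
  [5,6] "that" : S\(S\PP)

YES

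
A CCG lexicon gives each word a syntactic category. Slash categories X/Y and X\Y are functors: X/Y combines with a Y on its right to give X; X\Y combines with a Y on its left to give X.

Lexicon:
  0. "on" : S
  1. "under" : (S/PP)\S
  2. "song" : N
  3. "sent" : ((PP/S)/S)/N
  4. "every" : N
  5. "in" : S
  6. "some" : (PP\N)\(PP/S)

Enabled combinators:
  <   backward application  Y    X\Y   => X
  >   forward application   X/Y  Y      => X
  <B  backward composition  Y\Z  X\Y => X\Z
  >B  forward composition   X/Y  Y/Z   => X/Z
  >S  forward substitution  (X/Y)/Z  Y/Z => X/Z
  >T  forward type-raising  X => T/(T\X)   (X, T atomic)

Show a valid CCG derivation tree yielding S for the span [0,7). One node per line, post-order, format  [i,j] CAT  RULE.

[0,1] S  lex  "on"
[1,2] (S/PP)\S  lex  "under"
[0,2] S/PP  <  k=1
[2,3] N  lex  "song"
[2,3] PP/(PP\N)  >T
[3,4] ((PP/S)/S)/N  lex  "sent"
[4,5] N  lex  "every"
[3,5] (PP/S)/S  >  k=4
[5,6] S  lex  "in"
[3,6] PP/S  >  k=5
[6,7] (PP\N)\(PP/S)  lex  "some"
[3,7] PP\N  <  k=6
[2,7] PP  >  k=3
[0,7] S  >  k=2

[0,7] S   >
  [0,2] S/PP   <
    [0,1] "on" : S
    [1,2] "under" : (S/PP)\S
  [2,7] PP   >
    [2,3] PP/(PP\N)   >T
      [2,3] "song" : N
    [3,7] PP\N   <
      [3,6] PP/S   >
        [3,5] (PP/S)/S   >
          [3,4] "sent" : ((PP/S)/S)/N
          [4,5] "every" : N
        [5,6] "in" : S
      [6,7] "some" : (PP\N)\(PP/S)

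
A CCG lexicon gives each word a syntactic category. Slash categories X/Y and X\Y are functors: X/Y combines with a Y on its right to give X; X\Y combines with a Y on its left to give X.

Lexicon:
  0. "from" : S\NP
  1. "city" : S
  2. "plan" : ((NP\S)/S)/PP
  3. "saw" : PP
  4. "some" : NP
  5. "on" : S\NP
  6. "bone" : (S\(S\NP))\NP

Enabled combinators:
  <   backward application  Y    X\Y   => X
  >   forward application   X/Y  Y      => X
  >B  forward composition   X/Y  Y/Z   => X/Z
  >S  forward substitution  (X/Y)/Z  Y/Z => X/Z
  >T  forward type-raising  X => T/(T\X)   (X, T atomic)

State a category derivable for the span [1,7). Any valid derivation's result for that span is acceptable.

[0,7] S   <
  [0,1] "from" : S\NP
  [1,7] S\(S\NP)   <
    [1,6] NP   >
      [1,2] NP/(NP\S)   >T
        [1,2] "city" : S
      [2,6] NP\S   >
        [2,4] (NP\S)/S   >
          [2,3] "plan" : ((NP\S)/S)/PP
          [3,4] "saw" : PP
        [4,6] S   >
          [4,5] S/(S\NP)   >T
            [4,5] "some" : NP
          [5,6] "on" : S\NP
    [6,7] "bone" : (S\(S\NP))\NP

S\(S\NP)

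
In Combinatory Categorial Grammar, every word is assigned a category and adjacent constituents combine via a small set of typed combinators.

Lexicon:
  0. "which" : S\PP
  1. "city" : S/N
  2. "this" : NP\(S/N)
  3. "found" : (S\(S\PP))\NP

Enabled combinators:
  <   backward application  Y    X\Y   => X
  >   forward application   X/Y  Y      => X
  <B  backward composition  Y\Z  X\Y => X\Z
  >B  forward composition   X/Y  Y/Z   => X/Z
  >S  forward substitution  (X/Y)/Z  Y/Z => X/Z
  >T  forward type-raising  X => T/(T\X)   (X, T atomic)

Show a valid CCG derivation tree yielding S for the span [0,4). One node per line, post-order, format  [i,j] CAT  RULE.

[0,1] S\PP  lex  "which"
[1,2] S/N  lex  "city"
[2,3] NP\(S/N)  lex  "this"
[1,3] NP  <  k=2
[3,4] (S\(S\PP))\NP  lex  "found"
[1,4] S\(S\PP)  <  k=3
[0,4] S  <  k=1

[0,4] S   <
  [0,1] "which" : S\PP
  [1,4] S\(S\PP)   <
    [1,3] NP   <
      [1,2] "city" : S/N
      [2,3] "this" : NP\(S/N)
    [3,4] "found" : (S\(S\PP))\NP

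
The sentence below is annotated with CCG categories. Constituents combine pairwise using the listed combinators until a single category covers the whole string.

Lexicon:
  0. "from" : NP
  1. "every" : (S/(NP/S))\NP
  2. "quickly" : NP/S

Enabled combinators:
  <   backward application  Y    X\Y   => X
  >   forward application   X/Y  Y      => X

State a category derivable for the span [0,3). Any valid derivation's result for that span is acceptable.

[0,3] S   >
  [0,2] S/(NP/S)   <
    [0,1] "from" : NP
    [1,2] "every" : (S/(NP/S))\NP
  [2,3] "quickly" : NP/S

S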